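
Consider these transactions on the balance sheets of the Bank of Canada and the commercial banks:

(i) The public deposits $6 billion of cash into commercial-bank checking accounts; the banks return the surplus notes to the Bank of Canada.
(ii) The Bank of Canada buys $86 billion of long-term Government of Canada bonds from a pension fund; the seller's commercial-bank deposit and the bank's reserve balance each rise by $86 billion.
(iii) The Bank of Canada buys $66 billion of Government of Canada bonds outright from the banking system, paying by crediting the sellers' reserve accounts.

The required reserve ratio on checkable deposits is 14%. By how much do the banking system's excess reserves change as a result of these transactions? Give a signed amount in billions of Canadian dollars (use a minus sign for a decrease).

Currency deposit $6 billion: reserves +$6B, deposits +$6B.
Asset purchase (from non-banks) $86 billion: reserves +$86B, deposits +$86B.
OMO purchase (from banks) $66 billion: reserves +$66B, deposits 0.
Totals: Δreserves = +$158B, Δdeposits = +$92B.
Δrequired reserves = 14% × +$92B = +$12.88B.
Δexcess reserves = Δreserves − Δrequired = +$158B − (+$12.88B) = +$145.12 billion.

+$145.12 billion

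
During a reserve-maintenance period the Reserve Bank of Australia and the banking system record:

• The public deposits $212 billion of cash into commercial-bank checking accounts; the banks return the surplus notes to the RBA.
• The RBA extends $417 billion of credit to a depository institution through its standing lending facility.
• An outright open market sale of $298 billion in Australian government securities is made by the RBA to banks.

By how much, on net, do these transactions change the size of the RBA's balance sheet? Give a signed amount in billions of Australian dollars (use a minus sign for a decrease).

RBA balance sheet:
  Assets:      Securities −$298B, Loans to banks +$417B
  Liabilities: Bank reserves +$331B, Currency in circulation −$212B
Commercial banking system:
  Assets:      Reserves at CB +$331B, Securities +$298B
  Liabilities: Checkable deposits +$212B, Borrowings from CB +$417B
Change in total RBA assets = +$119 billion.

+$119 billion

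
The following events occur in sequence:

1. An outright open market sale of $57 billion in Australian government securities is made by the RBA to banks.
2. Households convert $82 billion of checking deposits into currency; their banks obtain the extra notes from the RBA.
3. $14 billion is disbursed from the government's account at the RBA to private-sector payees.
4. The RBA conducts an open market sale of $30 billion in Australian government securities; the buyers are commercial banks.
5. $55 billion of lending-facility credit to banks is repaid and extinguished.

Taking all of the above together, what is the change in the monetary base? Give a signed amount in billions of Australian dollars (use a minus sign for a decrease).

-$128 billion

OMO sale (to banks) $57 billion: RBA balance sheet contracts → −$57B.
Currency withdrawal $82 billion: just a shift between currency and reserves — both are base money → 0.
Government spending $14 billion: a non-base liability converts back to reserves → +$14B.
OMO sale (to banks) $30 billion: RBA balance sheet contracts → −$30B.
Discount-window repayment $55 billion: RBA balance sheet contracts → −$55B.
Net: −57 + 0 + 14 − 30 − 55 = -$128 billion.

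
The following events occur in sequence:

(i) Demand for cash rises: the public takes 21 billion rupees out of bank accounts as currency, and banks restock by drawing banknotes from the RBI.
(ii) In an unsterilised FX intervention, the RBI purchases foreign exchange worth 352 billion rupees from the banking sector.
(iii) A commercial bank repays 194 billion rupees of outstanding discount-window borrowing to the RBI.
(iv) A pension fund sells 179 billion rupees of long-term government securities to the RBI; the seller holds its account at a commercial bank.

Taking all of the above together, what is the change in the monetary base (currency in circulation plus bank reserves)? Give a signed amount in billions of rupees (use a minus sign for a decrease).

+337 billion

RBI balance sheet:
  Assets:      Securities +179B, Loans to banks −194B, Foreign assets +352B
  Liabilities: Bank reserves +316B, Currency in circulation +21B
Commercial banking system:
  Assets:      Reserves at CB +316B, Foreign assets −352B
  Liabilities: Checkable deposits +158B, Borrowings from CB −194B
Monetary base = currency + reserves: +21B + (+316B) = +337 billion.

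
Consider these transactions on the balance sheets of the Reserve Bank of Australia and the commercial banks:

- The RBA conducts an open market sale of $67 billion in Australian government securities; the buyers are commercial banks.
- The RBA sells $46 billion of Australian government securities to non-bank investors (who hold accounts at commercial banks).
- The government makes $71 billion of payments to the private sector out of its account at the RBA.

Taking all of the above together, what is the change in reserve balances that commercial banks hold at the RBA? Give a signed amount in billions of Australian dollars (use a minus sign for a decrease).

OMO sale (to banks) $67 billion: the buying banks pay out of their reserve balances → −$67B.
Asset sale (to non-banks) $46 billion: the non-bank buyers' banks settle from reserves → −$46B.
Government spending $71 billion: government payments flow into bank reserve accounts → +$71B.
Net: −67 − 46 + 71 = -$42 billion.

-$42 billion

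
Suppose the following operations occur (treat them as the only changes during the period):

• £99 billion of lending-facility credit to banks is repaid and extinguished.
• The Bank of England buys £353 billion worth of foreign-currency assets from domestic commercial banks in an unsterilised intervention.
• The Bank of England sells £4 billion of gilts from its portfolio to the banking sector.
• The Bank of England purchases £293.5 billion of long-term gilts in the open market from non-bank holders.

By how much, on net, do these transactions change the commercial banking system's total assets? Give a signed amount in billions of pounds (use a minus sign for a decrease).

Bank of England balance sheet:
  Assets:      Securities +£289.5B, Loans to banks −£99B, Foreign assets +£353B
  Liabilities: Bank reserves +£543.5B
Commercial banking system:
  Assets:      Reserves at CB +£543.5B, Securities +£4B, Foreign assets −£353B
  Liabilities: Checkable deposits +£293.5B, Borrowings from CB −£99B
Change in total bank assets = +£194.5 billion.

+£194.5 billion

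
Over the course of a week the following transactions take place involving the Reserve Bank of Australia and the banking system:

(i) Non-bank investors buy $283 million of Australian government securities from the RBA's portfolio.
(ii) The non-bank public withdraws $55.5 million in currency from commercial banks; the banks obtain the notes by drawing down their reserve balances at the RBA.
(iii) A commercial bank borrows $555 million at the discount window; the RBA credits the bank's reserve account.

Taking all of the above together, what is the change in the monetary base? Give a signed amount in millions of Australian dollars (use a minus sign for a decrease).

Asset sale (to non-banks) $283 million: RBA balance sheet contracts → −$283M.
Currency withdrawal $55.5 million: just a shift between currency and reserves — both are base money → 0.
Discount-window loan $555 million: RBA balance sheet expands → +$555M.
Net: −283 + 0 + 555 = +$272 million.

+$272 million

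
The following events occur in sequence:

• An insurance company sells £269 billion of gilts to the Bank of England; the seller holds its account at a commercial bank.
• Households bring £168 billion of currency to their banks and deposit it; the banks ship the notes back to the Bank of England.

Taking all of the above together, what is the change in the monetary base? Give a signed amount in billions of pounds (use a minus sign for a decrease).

Asset purchase (from non-banks) £269 billion: Bank of England balance sheet expands → +£269B.
Currency deposit £168 billion: just a shift between currency and reserves — both are base money → 0.
Net: 269 + 0 = +£269 billion.

+£269 billion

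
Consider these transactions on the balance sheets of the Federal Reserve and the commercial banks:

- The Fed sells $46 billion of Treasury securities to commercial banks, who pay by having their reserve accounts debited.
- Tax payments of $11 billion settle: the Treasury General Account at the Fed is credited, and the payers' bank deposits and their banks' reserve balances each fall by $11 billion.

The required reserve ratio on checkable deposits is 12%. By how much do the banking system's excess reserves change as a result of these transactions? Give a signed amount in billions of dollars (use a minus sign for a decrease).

-$55.68 billion

OMO sale (to banks) $46 billion: reserves −$46B, deposits 0.
Government account inflow $11 billion: reserves −$11B, deposits −$11B.
Totals: Δreserves = −$57B, Δdeposits = −$11B.
Δrequired reserves = 12% × −$11B = −$1.32B.
Δexcess reserves = Δreserves − Δrequired = −$57B − (−$1.32B) = -$55.68 billion.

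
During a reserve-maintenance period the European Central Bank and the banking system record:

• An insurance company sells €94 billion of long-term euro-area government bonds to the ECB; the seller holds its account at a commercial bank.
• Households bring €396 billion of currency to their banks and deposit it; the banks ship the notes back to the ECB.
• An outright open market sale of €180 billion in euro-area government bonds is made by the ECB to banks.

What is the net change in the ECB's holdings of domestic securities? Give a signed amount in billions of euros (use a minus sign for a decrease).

-€86 billion

Asset purchase (from non-banks) €94 billion: securities added to the ECB's portfolio → +€94B.
Currency deposit €396 billion: the ECB's securities portfolio is untouched → 0.
OMO sale (to banks) €180 billion: securities removed from the ECB's portfolio → −€180B.
Net: 94 + 0 − 180 = -€86 billion.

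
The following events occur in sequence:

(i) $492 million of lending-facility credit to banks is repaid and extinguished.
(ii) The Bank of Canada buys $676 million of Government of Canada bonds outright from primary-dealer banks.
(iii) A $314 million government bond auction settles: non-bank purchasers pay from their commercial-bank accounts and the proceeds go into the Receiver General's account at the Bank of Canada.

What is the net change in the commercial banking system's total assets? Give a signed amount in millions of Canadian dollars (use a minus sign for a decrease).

-$806 million

Discount-window repayment $492 million: bank balance sheets shrink → −$492M.
OMO purchase (from banks) $676 million: just an asset swap on bank balance sheets → 0.
Government account inflow $314 million: bank balance sheets shrink → −$314M.
Net: −492 + 0 − 314 = -$806 million.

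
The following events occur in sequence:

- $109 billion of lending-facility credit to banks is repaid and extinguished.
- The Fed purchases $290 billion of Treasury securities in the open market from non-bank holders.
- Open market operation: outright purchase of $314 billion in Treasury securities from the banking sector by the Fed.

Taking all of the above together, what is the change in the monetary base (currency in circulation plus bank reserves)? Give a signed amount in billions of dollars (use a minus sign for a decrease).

Discount-window repayment $109 billion: Fed balance sheet contracts → −$109B.
Asset purchase (from non-banks) $290 billion: Fed balance sheet expands → +$290B.
OMO purchase (from banks) $314 billion: Fed balance sheet expands → +$314B.
Net: −109 + 290 + 314 = +$495 billion.

+$495 billion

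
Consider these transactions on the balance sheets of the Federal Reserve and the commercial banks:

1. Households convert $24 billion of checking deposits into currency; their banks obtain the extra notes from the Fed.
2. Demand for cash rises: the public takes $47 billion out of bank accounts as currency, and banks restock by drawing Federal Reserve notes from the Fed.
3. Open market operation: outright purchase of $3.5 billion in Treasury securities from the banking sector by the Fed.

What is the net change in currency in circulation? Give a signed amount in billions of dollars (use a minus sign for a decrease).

Currency withdrawal $24 billion: notes leave the central bank → +$24B.
Currency withdrawal $47 billion: notes leave the central bank → +$47B.
OMO purchase (from banks) $3.5 billion: no currency enters or leaves circulation → 0.
Net: 24 + 47 + 0 = +$71 billion.

+$71 billion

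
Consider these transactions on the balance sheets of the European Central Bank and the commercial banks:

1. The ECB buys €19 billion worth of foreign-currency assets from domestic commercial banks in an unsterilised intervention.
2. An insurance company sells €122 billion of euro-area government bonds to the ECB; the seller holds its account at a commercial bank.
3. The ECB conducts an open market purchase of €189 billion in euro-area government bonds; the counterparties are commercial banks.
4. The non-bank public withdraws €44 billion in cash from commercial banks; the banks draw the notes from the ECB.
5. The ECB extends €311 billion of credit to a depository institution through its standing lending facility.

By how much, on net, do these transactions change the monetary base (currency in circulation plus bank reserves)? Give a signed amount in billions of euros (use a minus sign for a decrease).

+€641 billion

FX purchase €19 billion: ECB balance sheet expands → +€19B.
Asset purchase (from non-banks) €122 billion: ECB balance sheet expands → +€122B.
OMO purchase (from banks) €189 billion: ECB balance sheet expands → +€189B.
Currency withdrawal €44 billion: just a shift between currency and reserves — both are base money → 0.
Discount-window loan €311 billion: ECB balance sheet expands → +€311B.
Net: 19 + 122 + 189 + 0 + 311 = +€641 billion.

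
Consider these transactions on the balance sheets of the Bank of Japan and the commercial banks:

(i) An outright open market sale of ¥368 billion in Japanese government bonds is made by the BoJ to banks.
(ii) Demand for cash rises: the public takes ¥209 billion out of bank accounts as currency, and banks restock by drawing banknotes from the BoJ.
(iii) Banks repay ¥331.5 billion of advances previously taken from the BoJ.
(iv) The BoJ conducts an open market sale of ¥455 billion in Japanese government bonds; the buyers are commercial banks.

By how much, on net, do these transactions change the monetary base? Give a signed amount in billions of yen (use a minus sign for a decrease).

-¥1154.5 billion

BoJ balance sheet:
  Assets:      Securities −¥823B, Loans to banks −¥331.5B
  Liabilities: Bank reserves −¥1363.5B, Currency in circulation +¥209B
Monetary base = currency + reserves: +¥209B + (−¥1363.5B) = -¥1154.5 billion.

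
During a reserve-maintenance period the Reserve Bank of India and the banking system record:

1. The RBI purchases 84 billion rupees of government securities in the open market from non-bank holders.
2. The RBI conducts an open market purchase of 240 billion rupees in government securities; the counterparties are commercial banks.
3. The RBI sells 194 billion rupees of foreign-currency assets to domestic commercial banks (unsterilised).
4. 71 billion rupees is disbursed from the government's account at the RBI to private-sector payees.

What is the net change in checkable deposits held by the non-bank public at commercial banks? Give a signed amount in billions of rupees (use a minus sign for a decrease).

RBI balance sheet:
  Assets:      Securities +324B, Foreign assets −194B
  Liabilities: Bank reserves +201B, Government deposits −71B
Commercial banking system:
  Assets:      Reserves at CB +201B, Securities −240B, Foreign assets +194B
  Liabilities: Checkable deposits +155B
So the change in checkable deposits held by the non-bank public at commercial banks is +155 billion.

+155 billion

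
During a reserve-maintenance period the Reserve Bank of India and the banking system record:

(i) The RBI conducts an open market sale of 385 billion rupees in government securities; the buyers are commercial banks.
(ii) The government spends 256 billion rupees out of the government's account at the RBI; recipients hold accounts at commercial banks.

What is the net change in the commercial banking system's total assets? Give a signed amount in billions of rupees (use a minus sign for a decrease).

RBI balance sheet:
  Assets:      Securities −385B
  Liabilities: Bank reserves −129B, Government deposits −256B
Commercial banking system:
  Assets:      Reserves at CB −129B, Securities +385B
  Liabilities: Checkable deposits +256B
Change in total bank assets = +256 billion.

+256 billion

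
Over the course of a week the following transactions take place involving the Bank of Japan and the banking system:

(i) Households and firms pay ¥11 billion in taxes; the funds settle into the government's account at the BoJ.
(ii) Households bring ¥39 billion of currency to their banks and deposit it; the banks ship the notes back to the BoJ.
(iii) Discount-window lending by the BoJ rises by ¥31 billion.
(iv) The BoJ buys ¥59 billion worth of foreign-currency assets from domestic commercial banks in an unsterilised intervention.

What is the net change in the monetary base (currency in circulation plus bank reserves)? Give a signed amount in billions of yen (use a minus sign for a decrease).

+¥79 billion

BoJ balance sheet:
  Assets:      Loans to banks +¥31B, Foreign assets +¥59B
  Liabilities: Bank reserves +¥118B, Currency in circulation −¥39B, Government deposits +¥11B
Monetary base = currency + reserves: −¥39B + (+¥118B) = +¥79 billion.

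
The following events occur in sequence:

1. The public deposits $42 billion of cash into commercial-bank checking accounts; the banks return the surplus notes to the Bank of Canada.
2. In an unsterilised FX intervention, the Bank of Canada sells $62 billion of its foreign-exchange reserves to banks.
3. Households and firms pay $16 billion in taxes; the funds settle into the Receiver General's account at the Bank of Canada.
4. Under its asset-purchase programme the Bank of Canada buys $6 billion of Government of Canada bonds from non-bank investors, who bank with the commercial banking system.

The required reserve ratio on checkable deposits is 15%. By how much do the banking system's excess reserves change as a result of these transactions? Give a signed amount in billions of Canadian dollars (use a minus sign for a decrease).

-$34.8 billion

Currency deposit $42 billion: reserves +$42B, deposits +$42B.
FX sale $62 billion: reserves −$62B, deposits 0.
Government account inflow $16 billion: reserves −$16B, deposits −$16B.
Asset purchase (from non-banks) $6 billion: reserves +$6B, deposits +$6B.
Totals: Δreserves = −$30B, Δdeposits = +$32B.
Δrequired reserves = 15% × +$32B = +$4.8B.
Δexcess reserves = Δreserves − Δrequired = −$30B − (+$4.8B) = -$34.8 billion.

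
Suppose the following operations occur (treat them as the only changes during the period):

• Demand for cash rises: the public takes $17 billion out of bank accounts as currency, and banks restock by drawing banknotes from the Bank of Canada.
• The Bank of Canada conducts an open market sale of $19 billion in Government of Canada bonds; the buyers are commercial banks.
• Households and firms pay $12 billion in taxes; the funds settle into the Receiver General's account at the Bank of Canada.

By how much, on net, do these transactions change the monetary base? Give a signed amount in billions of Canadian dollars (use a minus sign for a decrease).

-$31 billion

Bank of Canada balance sheet:
  Assets:      Securities −$19B
  Liabilities: Bank reserves −$48B, Currency in circulation +$17B, Government deposits +$12B
Monetary base = currency + reserves: +$17B + (−$48B) = -$31 billion.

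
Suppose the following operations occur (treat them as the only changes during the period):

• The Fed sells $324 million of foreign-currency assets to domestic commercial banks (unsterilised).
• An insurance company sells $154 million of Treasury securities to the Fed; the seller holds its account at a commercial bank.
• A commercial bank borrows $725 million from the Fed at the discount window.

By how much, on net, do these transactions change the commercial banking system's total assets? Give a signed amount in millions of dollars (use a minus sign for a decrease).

+$879 million

FX sale $324 million: just an asset swap on bank balance sheets → 0.
Asset purchase (from non-banks) $154 million: bank balance sheets expand → +$154M.
Discount-window loan $725 million: bank balance sheets expand → +$725M.
Net: 0 + 154 + 725 = +$879 million.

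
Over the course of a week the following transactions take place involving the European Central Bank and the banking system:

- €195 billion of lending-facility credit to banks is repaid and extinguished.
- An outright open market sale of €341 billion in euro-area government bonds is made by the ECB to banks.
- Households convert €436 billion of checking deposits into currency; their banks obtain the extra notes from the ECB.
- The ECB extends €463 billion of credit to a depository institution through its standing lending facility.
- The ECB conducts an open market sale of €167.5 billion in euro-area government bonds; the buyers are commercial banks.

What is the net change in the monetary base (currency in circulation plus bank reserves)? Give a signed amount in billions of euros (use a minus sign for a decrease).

ECB balance sheet:
  Assets:      Securities −€508.5B, Loans to banks +€268B
  Liabilities: Bank reserves −€676.5B, Currency in circulation +€436B
Monetary base = currency + reserves: +€436B + (−€676.5B) = -€240.5 billion.

-€240.5 billion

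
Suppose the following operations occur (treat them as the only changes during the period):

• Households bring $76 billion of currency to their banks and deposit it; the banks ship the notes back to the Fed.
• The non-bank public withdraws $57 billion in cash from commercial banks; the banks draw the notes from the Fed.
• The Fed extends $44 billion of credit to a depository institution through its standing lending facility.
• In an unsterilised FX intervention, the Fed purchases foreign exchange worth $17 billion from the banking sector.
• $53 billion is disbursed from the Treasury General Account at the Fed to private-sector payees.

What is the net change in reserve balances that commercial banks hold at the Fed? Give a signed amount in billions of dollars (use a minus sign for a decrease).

+$133 billion

Currency deposit $76 billion: returned notes are swapped for reserve credit → +$76B.
Currency withdrawal $57 billion: banks swap reserves for currency → −$57B.
Discount-window loan $44 billion: the loan is credited to the bank's reserve account → +$44B.
FX purchase $17 billion: the Fed pays by crediting reserve accounts → +$17B.
Government spending $53 billion: government payments flow into bank reserve accounts → +$53B.
Net: 76 − 57 + 44 + 17 + 53 = +$133 billion.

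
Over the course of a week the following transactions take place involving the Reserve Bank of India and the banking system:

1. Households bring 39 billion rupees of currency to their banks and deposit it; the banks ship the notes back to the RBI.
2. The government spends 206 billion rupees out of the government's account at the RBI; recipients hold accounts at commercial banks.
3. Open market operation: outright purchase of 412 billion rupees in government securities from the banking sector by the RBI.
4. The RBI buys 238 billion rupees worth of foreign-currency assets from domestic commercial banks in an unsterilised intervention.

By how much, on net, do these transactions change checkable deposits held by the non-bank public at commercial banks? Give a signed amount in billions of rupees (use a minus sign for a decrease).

RBI balance sheet:
  Assets:      Securities +412B, Foreign assets +238B
  Liabilities: Bank reserves +895B, Currency in circulation −39B, Government deposits −206B
Commercial banking system:
  Assets:      Reserves at CB +895B, Securities −412B, Foreign assets −238B
  Liabilities: Checkable deposits +245B
So the change in checkable deposits held by the non-bank public at commercial banks is +245 billion.

+245 billion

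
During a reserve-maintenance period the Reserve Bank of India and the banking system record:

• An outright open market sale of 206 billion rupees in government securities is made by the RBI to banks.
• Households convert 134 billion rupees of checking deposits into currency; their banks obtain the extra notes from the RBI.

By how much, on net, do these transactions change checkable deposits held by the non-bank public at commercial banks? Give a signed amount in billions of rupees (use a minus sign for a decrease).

OMO sale (to banks) 206 billion rupees: the counterparty is a bank, so public deposits are unchanged → 0.
Currency withdrawal 134 billion rupees: non-bank counterparties' bank balances fall → −134B.
Net: 0 − 134 = -134 billion.

-134 billion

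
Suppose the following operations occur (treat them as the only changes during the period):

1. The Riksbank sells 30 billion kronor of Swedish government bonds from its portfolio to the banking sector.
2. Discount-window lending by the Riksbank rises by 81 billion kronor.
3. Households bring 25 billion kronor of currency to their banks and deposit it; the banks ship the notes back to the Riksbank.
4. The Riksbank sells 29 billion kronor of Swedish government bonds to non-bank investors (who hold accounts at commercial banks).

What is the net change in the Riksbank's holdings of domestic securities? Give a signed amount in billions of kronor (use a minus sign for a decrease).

-59 billion

OMO sale (to banks) 30 billion kronor: securities removed from the Riksbank's portfolio → −30B.
Discount-window loan 81 billion kronor: the Riksbank's securities portfolio is untouched → 0.
Currency deposit 25 billion kronor: the Riksbank's securities portfolio is untouched → 0.
Asset sale (to non-banks) 29 billion kronor: securities removed from the Riksbank's portfolio → −29B.
Net: −30 + 0 + 0 − 29 = -59 billion.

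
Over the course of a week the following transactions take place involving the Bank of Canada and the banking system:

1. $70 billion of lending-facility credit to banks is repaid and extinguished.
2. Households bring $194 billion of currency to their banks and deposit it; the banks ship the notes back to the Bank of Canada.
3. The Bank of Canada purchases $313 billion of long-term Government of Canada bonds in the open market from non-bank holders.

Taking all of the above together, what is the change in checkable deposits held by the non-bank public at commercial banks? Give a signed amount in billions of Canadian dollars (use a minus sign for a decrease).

+$507 billion

Discount-window repayment $70 billion: the counterparty is a bank, so public deposits are unchanged → 0.
Currency deposit $194 billion: non-bank counterparties' bank balances rise → +$194B.
Asset purchase (from non-banks) $313 billion: non-bank counterparties' bank balances rise → +$313B.
Net: 0 + 194 + 313 = +$507 billion.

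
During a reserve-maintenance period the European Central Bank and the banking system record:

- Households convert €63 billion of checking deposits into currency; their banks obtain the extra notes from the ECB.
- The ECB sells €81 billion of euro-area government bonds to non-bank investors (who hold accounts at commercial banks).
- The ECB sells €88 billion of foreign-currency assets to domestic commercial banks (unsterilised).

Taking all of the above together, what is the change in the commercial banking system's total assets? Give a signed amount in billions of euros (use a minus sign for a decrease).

Currency withdrawal €63 billion: bank balance sheets shrink → −€63B.
Asset sale (to non-banks) €81 billion: bank balance sheets shrink → −€81B.
FX sale €88 billion: just an asset swap on bank balance sheets → 0.
Net: −63 − 81 + 0 = -€144 billion.

-€144 billion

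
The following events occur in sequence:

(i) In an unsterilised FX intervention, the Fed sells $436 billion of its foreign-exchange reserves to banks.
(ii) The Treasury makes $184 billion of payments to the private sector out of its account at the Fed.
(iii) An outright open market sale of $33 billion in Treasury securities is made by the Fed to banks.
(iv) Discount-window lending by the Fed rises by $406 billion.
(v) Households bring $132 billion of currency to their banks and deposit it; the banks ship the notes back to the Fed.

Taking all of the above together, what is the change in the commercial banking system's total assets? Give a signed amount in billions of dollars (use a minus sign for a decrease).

+$722 billion

FX sale $436 billion: just an asset swap on bank balance sheets → 0.
Government spending $184 billion: bank balance sheets expand → +$184B.
OMO sale (to banks) $33 billion: just an asset swap on bank balance sheets → 0.
Discount-window loan $406 billion: bank balance sheets expand → +$406B.
Currency deposit $132 billion: bank balance sheets expand → +$132B.
Net: 0 + 184 + 0 + 406 + 132 = +$722 billion.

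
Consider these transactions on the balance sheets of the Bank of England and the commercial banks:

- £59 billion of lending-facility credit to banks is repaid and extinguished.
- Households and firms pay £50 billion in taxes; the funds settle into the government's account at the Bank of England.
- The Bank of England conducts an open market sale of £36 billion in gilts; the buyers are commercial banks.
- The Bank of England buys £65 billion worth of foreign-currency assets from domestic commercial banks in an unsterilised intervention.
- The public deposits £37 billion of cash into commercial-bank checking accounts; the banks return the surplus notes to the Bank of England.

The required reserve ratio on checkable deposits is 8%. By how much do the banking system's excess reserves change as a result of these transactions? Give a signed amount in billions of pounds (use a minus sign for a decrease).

-£41.96 billion

Discount-window repayment £59 billion: reserves −£59B, deposits 0.
Government account inflow £50 billion: reserves −£50B, deposits −£50B.
OMO sale (to banks) £36 billion: reserves −£36B, deposits 0.
FX purchase £65 billion: reserves +£65B, deposits 0.
Currency deposit £37 billion: reserves +£37B, deposits +£37B.
Totals: Δreserves = −£43B, Δdeposits = −£13B.
Δrequired reserves = 8% × −£13B = −£1.04B.
Δexcess reserves = Δreserves − Δrequired = −£43B − (−£1.04B) = -£41.96 billion.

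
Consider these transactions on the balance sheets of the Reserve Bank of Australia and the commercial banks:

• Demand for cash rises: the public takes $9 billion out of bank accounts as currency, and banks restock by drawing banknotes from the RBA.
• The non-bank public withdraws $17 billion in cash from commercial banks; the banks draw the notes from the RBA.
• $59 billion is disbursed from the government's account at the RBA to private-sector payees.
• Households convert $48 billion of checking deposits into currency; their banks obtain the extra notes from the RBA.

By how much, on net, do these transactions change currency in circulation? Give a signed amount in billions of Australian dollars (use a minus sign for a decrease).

Currency withdrawal $9 billion: notes leave the central bank → +$9B.
Currency withdrawal $17 billion: notes leave the central bank → +$17B.
Government spending $59 billion: no currency enters or leaves circulation → 0.
Currency withdrawal $48 billion: notes leave the central bank → +$48B.
Net: 9 + 17 + 0 + 48 = +$74 billion.

+$74 billion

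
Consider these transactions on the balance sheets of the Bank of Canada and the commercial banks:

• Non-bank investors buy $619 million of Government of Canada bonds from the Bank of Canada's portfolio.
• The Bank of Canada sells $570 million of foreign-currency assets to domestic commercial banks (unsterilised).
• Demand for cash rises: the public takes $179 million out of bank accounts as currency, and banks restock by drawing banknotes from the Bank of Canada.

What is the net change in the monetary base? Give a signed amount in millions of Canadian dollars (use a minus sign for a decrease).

-$1189 million

Bank of Canada balance sheet:
  Assets:      Securities −$619M, Foreign assets −$570M
  Liabilities: Bank reserves −$1368M, Currency in circulation +$179M
Commercial banking system:
  Assets:      Reserves at CB −$1368M, Foreign assets +$570M
  Liabilities: Checkable deposits −$798M
Monetary base = currency + reserves: +$179M + (−$1368M) = -$1189 million.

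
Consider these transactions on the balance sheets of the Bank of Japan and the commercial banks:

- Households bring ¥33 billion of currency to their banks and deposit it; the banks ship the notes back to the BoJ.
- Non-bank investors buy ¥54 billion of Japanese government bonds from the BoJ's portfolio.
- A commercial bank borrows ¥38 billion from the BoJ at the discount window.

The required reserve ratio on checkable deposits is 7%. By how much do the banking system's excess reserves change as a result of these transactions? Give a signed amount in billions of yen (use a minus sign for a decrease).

Currency deposit ¥33 billion: reserves +¥33B, deposits +¥33B.
Asset sale (to non-banks) ¥54 billion: reserves −¥54B, deposits −¥54B.
Discount-window loan ¥38 billion: reserves +¥38B, deposits 0.
Totals: Δreserves = +¥17B, Δdeposits = −¥21B.
Δrequired reserves = 7% × −¥21B = −¥1.47B.
Δexcess reserves = Δreserves − Δrequired = +¥17B − (−¥1.47B) = +¥18.47 billion.

+¥18.47 billion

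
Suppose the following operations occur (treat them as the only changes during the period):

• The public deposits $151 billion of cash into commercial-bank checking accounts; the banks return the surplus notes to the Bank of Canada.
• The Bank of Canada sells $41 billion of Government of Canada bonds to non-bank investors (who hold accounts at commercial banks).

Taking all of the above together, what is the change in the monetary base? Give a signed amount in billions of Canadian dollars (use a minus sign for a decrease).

Currency deposit $151 billion: just a shift between currency and reserves — both are base money → 0.
Asset sale (to non-banks) $41 billion: Bank of Canada balance sheet contracts → −$41B.
Net: 0 − 41 = -$41 billion.

-$41 billion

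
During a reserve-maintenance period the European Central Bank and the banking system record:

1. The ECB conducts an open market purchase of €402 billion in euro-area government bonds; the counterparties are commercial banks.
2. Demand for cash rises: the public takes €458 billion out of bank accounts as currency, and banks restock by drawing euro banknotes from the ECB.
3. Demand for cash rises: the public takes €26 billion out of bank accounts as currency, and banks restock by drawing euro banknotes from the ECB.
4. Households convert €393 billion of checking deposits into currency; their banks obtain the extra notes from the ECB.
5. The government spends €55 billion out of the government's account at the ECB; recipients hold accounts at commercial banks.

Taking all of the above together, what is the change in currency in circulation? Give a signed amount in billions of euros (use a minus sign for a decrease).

+€877 billion

OMO purchase (from banks) €402 billion: no currency enters or leaves circulation → 0.
Currency withdrawal €458 billion: notes leave the central bank → +€458B.
Currency withdrawal €26 billion: notes leave the central bank → +€26B.
Currency withdrawal €393 billion: notes leave the central bank → +€393B.
Government spending €55 billion: no currency enters or leaves circulation → 0.
Net: 0 + 458 + 26 + 393 + 0 = +€877 billion.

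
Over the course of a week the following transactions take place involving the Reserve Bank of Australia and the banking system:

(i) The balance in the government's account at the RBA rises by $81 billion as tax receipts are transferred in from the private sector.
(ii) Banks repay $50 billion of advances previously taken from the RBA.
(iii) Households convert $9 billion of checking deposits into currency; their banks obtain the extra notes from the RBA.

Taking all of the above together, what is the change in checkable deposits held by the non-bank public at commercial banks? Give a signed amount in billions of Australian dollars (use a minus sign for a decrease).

Government account inflow $81 billion: non-bank counterparties' bank balances fall → −$81B.
Discount-window repayment $50 billion: the counterparty is a bank, so public deposits are unchanged → 0.
Currency withdrawal $9 billion: non-bank counterparties' bank balances fall → −$9B.
Net: −81 + 0 − 9 = -$90 billion.

-$90 billion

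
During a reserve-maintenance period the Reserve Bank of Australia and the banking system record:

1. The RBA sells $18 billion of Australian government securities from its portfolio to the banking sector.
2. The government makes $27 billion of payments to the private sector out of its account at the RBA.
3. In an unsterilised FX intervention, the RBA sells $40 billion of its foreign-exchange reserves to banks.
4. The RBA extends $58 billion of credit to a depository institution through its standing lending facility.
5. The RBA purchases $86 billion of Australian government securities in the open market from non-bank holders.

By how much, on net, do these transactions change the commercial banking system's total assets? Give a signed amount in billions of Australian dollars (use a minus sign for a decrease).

+$171 billion

OMO sale (to banks) $18 billion: just an asset swap on bank balance sheets → 0.
Government spending $27 billion: bank balance sheets expand → +$27B.
FX sale $40 billion: just an asset swap on bank balance sheets → 0.
Discount-window loan $58 billion: bank balance sheets expand → +$58B.
Asset purchase (from non-banks) $86 billion: bank balance sheets expand → +$86B.
Net: 0 + 27 + 0 + 58 + 86 = +$171 billion.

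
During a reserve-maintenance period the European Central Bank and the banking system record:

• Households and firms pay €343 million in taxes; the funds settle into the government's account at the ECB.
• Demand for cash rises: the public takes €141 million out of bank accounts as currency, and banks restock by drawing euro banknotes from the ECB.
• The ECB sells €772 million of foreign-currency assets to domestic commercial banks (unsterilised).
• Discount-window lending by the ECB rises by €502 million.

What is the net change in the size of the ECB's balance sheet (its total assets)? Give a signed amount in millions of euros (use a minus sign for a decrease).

Government account inflow €343 million: only the composition of liabilities changes → 0.
Currency withdrawal €141 million: only the composition of liabilities changes → 0.
FX sale €772 million: an ECB asset is shed → −€772M.
Discount-window loan €502 million: an ECB asset is acquired → +€502M.
Net: 0 + 0 − 772 + 502 = -€270 million.

-€270 million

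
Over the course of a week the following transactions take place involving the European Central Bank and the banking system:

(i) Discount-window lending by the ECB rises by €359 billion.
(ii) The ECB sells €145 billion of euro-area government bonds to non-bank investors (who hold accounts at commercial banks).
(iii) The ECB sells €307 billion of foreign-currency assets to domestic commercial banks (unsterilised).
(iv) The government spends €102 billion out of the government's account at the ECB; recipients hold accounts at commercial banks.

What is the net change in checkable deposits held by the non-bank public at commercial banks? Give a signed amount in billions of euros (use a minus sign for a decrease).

-€43 billion

Discount-window loan €359 billion: the counterparty is a bank, so public deposits are unchanged → 0.
Asset sale (to non-banks) €145 billion: non-bank counterparties' bank balances fall → −€145B.
FX sale €307 billion: the counterparty is a bank, so public deposits are unchanged → 0.
Government spending €102 billion: non-bank counterparties' bank balances rise → +€102B.
Net: 0 − 145 + 0 + 102 = -€43 billion.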